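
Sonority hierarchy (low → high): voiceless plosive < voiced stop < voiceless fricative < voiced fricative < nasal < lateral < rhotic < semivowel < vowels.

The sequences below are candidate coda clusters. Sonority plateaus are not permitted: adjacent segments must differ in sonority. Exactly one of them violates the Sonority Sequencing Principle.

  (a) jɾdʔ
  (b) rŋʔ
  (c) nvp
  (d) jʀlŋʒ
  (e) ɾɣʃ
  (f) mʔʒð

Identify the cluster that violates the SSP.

(a) 8-7-2-1 → obeys
(b) 7-5-1 → obeys
(c) 5-4-1 → obeys
(d) 8-7-6-5-4 → obeys
(e) 7-4-3 → obeys
(f) 5-1-4-4 → violates

f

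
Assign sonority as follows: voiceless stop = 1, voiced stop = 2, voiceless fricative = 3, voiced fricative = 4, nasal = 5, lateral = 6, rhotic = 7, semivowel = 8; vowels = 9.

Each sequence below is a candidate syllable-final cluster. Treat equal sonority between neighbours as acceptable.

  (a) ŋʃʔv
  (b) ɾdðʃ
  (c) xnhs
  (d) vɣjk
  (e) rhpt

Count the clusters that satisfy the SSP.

1

(a) 5-3-1-4 → violates
(b) 7-2-4-3 → violates
(c) 3-5-3-3 → violates
(d) 4-4-8-1 → violates
(e) 7-3-1-1 → obeys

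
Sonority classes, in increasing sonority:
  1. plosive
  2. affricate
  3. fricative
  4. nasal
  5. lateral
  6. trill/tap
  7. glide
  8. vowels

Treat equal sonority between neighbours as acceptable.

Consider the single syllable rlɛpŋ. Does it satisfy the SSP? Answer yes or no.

no

Onset: /r/ is a trill/tap (sonority 6), /l/ is a lateral (sonority 5); then the nucleus /ɛ/ (sonority 8).
Onset profile 6-5-8 — does not rise throughout.
Coda: /p/ is a plosive (sonority 1), /ŋ/ is a nasal (sonority 4).
Coda profile 8-1-4 — does not fall throughout.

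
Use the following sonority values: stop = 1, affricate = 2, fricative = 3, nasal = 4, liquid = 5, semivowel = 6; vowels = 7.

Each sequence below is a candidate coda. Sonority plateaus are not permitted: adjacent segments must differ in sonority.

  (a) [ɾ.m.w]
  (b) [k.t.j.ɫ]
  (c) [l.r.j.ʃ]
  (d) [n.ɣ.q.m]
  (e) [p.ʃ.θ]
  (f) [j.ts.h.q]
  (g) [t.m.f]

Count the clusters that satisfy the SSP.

(a) [ɾ.m.w]: profile 5-4-6 — violates.
(b) [k.t.j.ɫ]: profile 1-1-6-5 — violates.
(c) [l.r.j.ʃ]: profile 5-5-6-3 — violates.
(d) [n.ɣ.q.m]: profile 4-3-1-4 — violates.
(e) [p.ʃ.θ]: profile 1-3-3 — violates.
(f) [j.ts.h.q]: profile 6-2-3-1 — violates.
(g) [t.m.f]: profile 1-4-3 — violates.

0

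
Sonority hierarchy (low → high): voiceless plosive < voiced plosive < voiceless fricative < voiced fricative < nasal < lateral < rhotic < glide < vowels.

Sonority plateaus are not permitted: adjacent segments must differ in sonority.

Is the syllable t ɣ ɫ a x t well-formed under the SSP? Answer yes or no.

Onset: /t/ is a voiceless plosive (sonority 1), /ɣ/ is a voiced fricative (sonority 4), /ɫ/ is a lateral (sonority 6); then the nucleus /a/ (sonority 9).
Onset profile 1-4-6-9 — rises to the nucleus.
Coda: /x/ is a voiceless fricative (sonority 3), /t/ is a voiceless plosive (sonority 1).
Coda profile 9-3-1 — falls from the nucleus.

yes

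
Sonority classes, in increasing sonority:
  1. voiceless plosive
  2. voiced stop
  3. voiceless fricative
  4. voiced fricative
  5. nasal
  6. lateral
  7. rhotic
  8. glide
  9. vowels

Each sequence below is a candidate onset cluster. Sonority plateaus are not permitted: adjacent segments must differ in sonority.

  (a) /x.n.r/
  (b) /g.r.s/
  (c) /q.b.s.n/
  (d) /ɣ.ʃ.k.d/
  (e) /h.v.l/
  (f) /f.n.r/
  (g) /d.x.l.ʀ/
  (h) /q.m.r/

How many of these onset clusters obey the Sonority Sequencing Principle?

6

(a) 3-5-7 → obeys
(b) 2-7-3 → violates
(c) 1-2-3-5 → obeys
(d) 4-3-1-2 → violates
(e) 3-4-6 → obeys
(f) 3-5-7 → obeys
(g) 2-3-6-7 → obeys
(h) 1-5-7 → obeys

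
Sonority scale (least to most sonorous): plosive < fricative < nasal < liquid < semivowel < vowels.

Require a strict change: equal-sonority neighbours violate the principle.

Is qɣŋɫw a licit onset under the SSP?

yes

/q/ is a plosive (sonority 1).
/ɣ/ is a fricative (sonority 2).
/ŋ/ is a nasal (sonority 3).
/ɫ/ is a liquid (sonority 4).
/w/ is a semivowel (sonority 5).
The profile 1-2-3-4-5 strictly rises, so the onset satisfies the SSP.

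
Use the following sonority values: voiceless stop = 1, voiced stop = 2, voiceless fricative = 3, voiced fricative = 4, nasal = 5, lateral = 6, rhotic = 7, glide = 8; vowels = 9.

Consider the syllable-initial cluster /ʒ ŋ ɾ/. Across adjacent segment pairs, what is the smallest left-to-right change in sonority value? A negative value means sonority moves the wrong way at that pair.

/ʒ/: voiced fricative = 4.
/ŋ/: nasal = 5.
/ɾ/: rhotic = 7.
/ʒ/→/ŋ/: change +1.
/ŋ/→/ɾ/: change +2.
Minimum = 1.

1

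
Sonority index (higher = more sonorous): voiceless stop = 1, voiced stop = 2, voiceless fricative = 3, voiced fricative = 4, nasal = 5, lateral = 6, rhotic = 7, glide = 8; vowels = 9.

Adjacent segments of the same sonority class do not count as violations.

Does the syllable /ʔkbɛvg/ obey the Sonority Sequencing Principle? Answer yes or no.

yes

Onset: /ʔ/ is a voiceless stop (sonority 1), /k/ is a voiceless stop (sonority 1), /b/ is a voiced stop (sonority 2); then the nucleus /ɛ/ (sonority 9).
Onset profile 1-1-2-9 — rises to the nucleus.
Coda: /v/ is a voiced fricative (sonority 4), /g/ is a voiced stop (sonority 2).
Coda profile 9-4-2 — falls from the nucleus.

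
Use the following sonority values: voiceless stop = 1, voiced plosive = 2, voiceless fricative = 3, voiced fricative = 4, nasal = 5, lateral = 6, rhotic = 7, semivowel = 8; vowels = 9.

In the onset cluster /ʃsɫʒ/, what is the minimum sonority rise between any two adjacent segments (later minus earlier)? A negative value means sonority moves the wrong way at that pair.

/ʃ/ is a voiceless fricative (sonority 3).
/s/ is a voiceless fricative (sonority 3).
/ɫ/ is a lateral (sonority 6).
/ʒ/ is a voiced fricative (sonority 4).
/ʃ/→/s/: change +0.
/s/→/ɫ/: change +3.
/ɫ/→/ʒ/: change -2.
Minimum = -2.

-2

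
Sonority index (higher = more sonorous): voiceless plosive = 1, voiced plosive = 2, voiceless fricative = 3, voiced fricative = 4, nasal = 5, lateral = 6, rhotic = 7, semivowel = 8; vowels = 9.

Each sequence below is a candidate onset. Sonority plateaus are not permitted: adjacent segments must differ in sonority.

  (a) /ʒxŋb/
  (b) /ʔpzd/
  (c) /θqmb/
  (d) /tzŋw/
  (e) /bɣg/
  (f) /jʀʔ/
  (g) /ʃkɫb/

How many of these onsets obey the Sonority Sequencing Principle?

1

(a) 4-3-5-2 → violates
(b) 1-1-4-2 → violates
(c) 3-1-5-2 → violates
(d) 1-4-5-8 → obeys
(e) 2-4-2 → violates
(f) 8-7-1 → violates
(g) 3-1-6-2 → violates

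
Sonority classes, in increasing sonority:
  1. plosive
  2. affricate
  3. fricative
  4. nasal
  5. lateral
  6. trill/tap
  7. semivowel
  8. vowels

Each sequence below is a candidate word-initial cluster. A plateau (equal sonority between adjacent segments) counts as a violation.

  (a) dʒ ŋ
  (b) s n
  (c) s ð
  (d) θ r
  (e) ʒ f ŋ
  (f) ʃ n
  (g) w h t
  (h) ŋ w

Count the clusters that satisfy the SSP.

5

(a) sonority 2-4: well-formed.
(b) sonority 3-4: well-formed.
(c) sonority 3-3: ill-formed.
(d) sonority 3-6: well-formed.
(e) sonority 3-3-4: ill-formed.
(f) sonority 3-4: well-formed.
(g) sonority 7-3-1: ill-formed.
(h) sonority 4-7: well-formed.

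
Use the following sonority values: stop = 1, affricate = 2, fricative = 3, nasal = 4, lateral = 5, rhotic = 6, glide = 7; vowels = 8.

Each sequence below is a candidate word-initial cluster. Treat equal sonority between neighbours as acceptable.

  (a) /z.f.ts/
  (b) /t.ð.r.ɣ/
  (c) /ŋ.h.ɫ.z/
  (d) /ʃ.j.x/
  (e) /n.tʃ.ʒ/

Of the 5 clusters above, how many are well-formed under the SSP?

0

(a) /z.f.ts/: profile 3-3-2 — violates.
(b) /t.ð.r.ɣ/: profile 1-3-6-3 — violates.
(c) /ŋ.h.ɫ.z/: profile 4-3-5-3 — violates.
(d) /ʃ.j.x/: profile 3-7-3 — violates.
(e) /n.tʃ.ʒ/: profile 4-2-3 — violates.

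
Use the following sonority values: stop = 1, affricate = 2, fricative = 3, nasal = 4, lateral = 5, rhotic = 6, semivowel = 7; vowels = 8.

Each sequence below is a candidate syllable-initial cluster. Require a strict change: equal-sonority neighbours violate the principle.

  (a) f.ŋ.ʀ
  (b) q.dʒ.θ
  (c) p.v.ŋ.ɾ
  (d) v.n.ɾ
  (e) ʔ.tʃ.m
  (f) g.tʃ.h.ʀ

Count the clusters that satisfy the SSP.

(a) sonority 3-4-6: well-formed.
(b) sonority 1-2-3: well-formed.
(c) sonority 1-3-4-6: well-formed.
(d) sonority 3-4-6: well-formed.
(e) sonority 1-2-4: well-formed.
(f) sonority 1-2-3-6: well-formed.

6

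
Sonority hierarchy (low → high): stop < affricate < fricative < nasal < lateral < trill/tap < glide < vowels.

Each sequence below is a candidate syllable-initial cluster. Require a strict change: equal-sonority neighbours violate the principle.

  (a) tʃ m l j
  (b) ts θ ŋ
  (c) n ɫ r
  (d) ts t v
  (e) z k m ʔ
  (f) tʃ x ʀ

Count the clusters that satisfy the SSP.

(a) sonority 2-4-5-7: well-formed.
(b) sonority 2-3-4: well-formed.
(c) sonority 4-5-6: well-formed.
(d) sonority 2-1-3: ill-formed.
(e) sonority 3-1-4-1: ill-formed.
(f) sonority 2-3-6: well-formed.

4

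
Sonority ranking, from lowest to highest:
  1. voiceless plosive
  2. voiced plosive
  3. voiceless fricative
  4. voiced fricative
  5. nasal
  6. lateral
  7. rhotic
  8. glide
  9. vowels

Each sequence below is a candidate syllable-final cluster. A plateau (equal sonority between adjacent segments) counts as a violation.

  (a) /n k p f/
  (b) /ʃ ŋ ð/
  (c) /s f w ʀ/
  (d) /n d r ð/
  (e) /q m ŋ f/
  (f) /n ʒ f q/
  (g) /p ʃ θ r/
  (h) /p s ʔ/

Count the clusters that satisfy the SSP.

1

(a) 5-1-1-3 → violates
(b) 3-5-4 → violates
(c) 3-3-8-7 → violates
(d) 5-2-7-4 → violates
(e) 1-5-5-3 → violates
(f) 5-4-3-1 → obeys
(g) 1-3-3-7 → violates
(h) 1-3-1 → violates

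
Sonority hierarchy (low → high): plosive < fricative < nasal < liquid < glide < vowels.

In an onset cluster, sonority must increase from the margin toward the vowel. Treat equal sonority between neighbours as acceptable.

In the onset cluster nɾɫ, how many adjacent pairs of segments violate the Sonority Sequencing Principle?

0

/n/: nasal = 3.
/ɾ/: liquid = 4.
/ɫ/: liquid = 4.
/n/→/ɾ/: 3→4 (rises) — ok.
/ɾ/→/ɫ/: 4→4 (plateau, allowed) — ok.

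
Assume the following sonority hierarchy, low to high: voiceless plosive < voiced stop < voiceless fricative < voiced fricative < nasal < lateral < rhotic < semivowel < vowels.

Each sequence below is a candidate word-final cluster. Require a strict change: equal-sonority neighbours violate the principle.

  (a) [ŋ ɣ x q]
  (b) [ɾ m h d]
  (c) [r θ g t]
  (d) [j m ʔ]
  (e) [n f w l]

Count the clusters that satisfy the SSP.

4

(a) sonority 5-4-3-1: well-formed.
(b) sonority 7-5-3-2: well-formed.
(c) sonority 7-3-2-1: well-formed.
(d) sonority 8-5-1: well-formed.
(e) sonority 5-3-8-6: ill-formed.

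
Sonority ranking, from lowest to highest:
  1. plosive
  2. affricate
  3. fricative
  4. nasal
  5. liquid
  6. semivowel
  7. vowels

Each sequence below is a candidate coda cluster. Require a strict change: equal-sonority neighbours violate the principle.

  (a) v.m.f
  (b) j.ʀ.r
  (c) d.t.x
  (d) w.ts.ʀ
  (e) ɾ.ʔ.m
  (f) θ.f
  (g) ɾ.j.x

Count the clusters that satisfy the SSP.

0

(a) 3-4-3 → violates
(b) 6-5-5 → violates
(c) 1-1-3 → violates
(d) 6-2-5 → violates
(e) 5-1-4 → violates
(f) 3-3 → violates
(g) 5-6-3 → violates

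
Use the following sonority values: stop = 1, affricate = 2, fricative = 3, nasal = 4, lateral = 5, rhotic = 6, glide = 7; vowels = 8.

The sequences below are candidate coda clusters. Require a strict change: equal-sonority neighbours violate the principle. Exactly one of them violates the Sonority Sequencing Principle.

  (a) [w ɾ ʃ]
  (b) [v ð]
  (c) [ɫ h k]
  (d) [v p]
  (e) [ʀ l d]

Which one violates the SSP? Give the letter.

b

(a) [w ɾ ʃ]: profile 7-6-3 — obeys.
(b) [v ð]: profile 3-3 — violates.
(c) [ɫ h k]: profile 5-3-1 — obeys.
(d) [v p]: profile 3-1 — obeys.
(e) [ʀ l d]: profile 6-5-1 — obeys.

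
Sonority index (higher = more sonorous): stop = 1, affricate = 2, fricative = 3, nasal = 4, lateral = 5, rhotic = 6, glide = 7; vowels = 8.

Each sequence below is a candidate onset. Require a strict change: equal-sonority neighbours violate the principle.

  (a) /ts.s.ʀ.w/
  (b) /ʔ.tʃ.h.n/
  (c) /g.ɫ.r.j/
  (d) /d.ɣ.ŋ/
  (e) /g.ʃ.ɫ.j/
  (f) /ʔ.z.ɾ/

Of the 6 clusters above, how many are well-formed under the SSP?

6

(a) sonority 2-3-6-7: well-formed.
(b) sonority 1-2-3-4: well-formed.
(c) sonority 1-5-6-7: well-formed.
(d) sonority 1-3-4: well-formed.
(e) sonority 1-3-5-7: well-formed.
(f) sonority 1-3-6: well-formed.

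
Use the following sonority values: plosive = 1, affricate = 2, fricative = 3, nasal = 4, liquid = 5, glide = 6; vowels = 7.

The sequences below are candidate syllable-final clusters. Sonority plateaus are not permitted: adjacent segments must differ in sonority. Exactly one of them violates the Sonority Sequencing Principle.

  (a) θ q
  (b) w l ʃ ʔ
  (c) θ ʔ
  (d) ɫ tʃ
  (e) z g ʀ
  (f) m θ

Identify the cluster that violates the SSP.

(a) sonority 3-1: well-formed.
(b) sonority 6-5-3-1: well-formed.
(c) sonority 3-1: well-formed.
(d) sonority 5-2: well-formed.
(e) sonority 3-1-5: ill-formed.
(f) sonority 4-3: well-formed.

e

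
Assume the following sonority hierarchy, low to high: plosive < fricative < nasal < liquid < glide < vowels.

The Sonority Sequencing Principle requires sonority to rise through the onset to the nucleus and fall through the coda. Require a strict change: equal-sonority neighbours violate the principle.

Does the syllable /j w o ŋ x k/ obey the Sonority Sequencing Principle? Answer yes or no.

Onset: /j/ is a glide (sonority 5), /w/ is a glide (sonority 5); then the nucleus /o/ (sonority 6).
Onset profile 5-5-6 — does not strictly rise throughout.
Coda: /ŋ/ is a nasal (sonority 3), /x/ is a fricative (sonority 2), /k/ is a plosive (sonority 1).
Coda profile 6-3-2-1 — falls from the nucleus.

no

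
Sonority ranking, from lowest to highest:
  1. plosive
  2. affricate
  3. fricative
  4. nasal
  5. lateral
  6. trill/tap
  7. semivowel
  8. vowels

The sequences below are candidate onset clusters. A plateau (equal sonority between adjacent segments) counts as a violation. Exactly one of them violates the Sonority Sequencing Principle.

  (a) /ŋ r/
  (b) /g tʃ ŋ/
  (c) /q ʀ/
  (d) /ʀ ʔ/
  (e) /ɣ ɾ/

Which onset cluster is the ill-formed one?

(a) 4-6 → obeys
(b) 1-2-4 → obeys
(c) 1-6 → obeys
(d) 6-1 → violates
(e) 3-6 → obeys

d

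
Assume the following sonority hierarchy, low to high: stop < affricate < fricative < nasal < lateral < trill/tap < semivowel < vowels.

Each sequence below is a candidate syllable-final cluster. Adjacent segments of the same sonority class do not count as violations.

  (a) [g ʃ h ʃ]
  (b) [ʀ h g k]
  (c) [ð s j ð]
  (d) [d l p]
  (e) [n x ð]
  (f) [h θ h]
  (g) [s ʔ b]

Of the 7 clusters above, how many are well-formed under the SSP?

4

(a) sonority 1-3-3-3: ill-formed.
(b) sonority 6-3-1-1: well-formed.
(c) sonority 3-3-7-3: ill-formed.
(d) sonority 1-5-1: ill-formed.
(e) sonority 4-3-3: well-formed.
(f) sonority 3-3-3: well-formed.
(g) sonority 3-1-1: well-formed.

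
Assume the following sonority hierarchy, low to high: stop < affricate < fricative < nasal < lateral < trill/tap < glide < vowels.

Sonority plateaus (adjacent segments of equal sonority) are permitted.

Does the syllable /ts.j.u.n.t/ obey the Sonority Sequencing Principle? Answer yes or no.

Onset: /ts/ is an affricate (sonority 2), /j/ is a glide (sonority 7); then the nucleus /u/ (sonority 8).
Onset profile 2-7-8 — rises to the nucleus.
Coda: /n/ is a nasal (sonority 4), /t/ is a stop (sonority 1).
Coda profile 8-4-1 — falls from the nucleus.

yes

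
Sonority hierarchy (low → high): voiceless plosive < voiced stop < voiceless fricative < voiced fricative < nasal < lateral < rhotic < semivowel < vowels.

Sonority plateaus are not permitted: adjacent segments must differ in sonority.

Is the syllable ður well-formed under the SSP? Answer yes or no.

Onset: /ð/ is a voiced fricative (sonority 4); then the nucleus /u/ (sonority 9).
Onset profile 4-9 — rises to the nucleus.
Coda: /r/ is a rhotic (sonority 7).
Coda profile 9-7 — falls from the nucleus.

yes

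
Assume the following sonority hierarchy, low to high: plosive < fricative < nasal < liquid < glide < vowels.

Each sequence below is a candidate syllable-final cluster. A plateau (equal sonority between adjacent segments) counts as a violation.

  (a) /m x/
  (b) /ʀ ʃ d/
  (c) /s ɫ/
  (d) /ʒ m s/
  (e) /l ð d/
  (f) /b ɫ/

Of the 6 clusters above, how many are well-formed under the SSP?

(a) 3-2 → obeys
(b) 4-2-1 → obeys
(c) 2-4 → violates
(d) 2-3-2 → violates
(e) 4-2-1 → obeys
(f) 1-4 → violates

3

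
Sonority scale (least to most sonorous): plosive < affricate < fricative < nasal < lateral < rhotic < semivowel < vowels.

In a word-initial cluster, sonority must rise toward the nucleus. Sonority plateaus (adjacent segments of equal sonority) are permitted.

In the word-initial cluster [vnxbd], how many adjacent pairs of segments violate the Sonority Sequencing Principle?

2

/v/ is a fricative (sonority 3).
/n/ is a nasal (sonority 4).
/x/ is a fricative (sonority 3).
/b/ is a plosive (sonority 1).
/d/ is a plosive (sonority 1).
/v/→/n/: 3→4 (rises) — ok.
/n/→/x/: 4→3 (does not rise) — violation.
/x/→/b/: 3→1 (does not rise) — violation.
/b/→/d/: 1→1 (plateau, allowed) — ok.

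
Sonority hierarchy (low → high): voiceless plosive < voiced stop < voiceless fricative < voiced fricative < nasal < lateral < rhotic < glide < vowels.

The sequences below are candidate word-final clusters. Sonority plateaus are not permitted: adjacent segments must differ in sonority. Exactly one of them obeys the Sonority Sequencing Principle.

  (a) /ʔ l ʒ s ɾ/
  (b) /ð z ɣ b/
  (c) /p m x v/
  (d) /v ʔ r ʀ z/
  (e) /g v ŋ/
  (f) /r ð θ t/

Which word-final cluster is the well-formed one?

(a) /ʔ l ʒ s ɾ/: profile 1-6-4-3-7 — violates.
(b) /ð z ɣ b/: profile 4-4-4-2 — violates.
(c) /p m x v/: profile 1-5-3-4 — violates.
(d) /v ʔ r ʀ z/: profile 4-1-7-7-4 — violates.
(e) /g v ŋ/: profile 2-4-5 — violates.
(f) /r ð θ t/: profile 7-4-3-1 — obeys.

f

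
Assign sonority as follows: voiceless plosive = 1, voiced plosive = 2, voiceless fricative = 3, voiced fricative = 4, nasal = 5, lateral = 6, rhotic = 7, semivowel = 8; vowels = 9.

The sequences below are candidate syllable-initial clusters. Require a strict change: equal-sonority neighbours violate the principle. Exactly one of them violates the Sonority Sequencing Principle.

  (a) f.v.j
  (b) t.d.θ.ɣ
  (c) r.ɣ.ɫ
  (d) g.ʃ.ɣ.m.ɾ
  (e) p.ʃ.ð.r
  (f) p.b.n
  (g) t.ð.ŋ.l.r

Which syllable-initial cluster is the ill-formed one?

c

(a) sonority 3-4-8: well-formed.
(b) sonority 1-2-3-4: well-formed.
(c) sonority 7-4-6: ill-formed.
(d) sonority 2-3-4-5-7: well-formed.
(e) sonority 1-3-4-7: well-formed.
(f) sonority 1-2-5: well-formed.
(g) sonority 1-4-5-6-7: well-formed.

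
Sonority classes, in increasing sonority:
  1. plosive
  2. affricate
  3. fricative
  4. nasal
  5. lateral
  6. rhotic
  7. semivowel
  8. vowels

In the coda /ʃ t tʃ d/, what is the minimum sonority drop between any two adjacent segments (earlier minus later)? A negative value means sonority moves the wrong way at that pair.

-1

/ʃ/ is a fricative (sonority 3).
/t/ is a plosive (sonority 1).
/tʃ/ is an affricate (sonority 2).
/d/ is a plosive (sonority 1).
/ʃ/→/t/: change +2.
/t/→/tʃ/: change -1.
/tʃ/→/d/: change +1.
Minimum = -1.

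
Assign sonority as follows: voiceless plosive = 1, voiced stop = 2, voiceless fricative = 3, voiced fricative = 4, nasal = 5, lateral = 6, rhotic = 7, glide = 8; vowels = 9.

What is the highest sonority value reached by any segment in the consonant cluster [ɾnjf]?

/ɾ/ is a rhotic (sonority 7).
/n/ is a nasal (sonority 5).
/j/ is a glide (sonority 8).
/f/ is a voiceless fricative (sonority 3).
The maximum is 8.

8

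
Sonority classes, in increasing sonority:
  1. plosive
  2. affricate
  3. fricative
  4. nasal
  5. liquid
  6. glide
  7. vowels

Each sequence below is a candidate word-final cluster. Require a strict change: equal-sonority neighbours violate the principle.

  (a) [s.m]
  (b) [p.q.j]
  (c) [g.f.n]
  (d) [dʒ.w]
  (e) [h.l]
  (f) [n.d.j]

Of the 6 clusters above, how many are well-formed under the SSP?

(a) [s.m]: profile 3-4 — violates.
(b) [p.q.j]: profile 1-1-6 — violates.
(c) [g.f.n]: profile 1-3-4 — violates.
(d) [dʒ.w]: profile 2-6 — violates.
(e) [h.l]: profile 3-5 — violates.
(f) [n.d.j]: profile 4-1-6 — violates.

0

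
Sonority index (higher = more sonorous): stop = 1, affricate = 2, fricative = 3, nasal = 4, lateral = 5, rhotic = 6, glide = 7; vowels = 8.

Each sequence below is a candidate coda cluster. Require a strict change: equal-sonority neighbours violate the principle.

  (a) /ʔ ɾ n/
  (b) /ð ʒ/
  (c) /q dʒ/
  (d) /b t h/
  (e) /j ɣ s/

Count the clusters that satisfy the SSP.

(a) 1-6-4 → violates
(b) 3-3 → violates
(c) 1-2 → violates
(d) 1-1-3 → violates
(e) 7-3-3 → violates

0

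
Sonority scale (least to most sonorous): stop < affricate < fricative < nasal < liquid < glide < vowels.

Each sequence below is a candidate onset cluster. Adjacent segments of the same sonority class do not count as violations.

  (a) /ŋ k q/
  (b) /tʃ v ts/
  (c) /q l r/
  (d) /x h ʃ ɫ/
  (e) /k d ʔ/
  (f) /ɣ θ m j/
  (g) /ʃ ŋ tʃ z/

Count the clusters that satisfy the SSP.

(a) sonority 4-1-1: ill-formed.
(b) sonority 2-3-2: ill-formed.
(c) sonority 1-5-5: well-formed.
(d) sonority 3-3-3-5: well-formed.
(e) sonority 1-1-1: well-formed.
(f) sonority 3-3-4-6: well-formed.
(g) sonority 3-4-2-3: ill-formed.

4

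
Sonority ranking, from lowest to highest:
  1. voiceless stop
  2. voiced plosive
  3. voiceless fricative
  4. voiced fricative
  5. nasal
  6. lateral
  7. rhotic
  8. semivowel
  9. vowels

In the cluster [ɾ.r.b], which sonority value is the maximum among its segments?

7

/ɾ/ is a rhotic (sonority 7).
/r/ is a rhotic (sonority 7).
/b/ is a voiced plosive (sonority 2).
The maximum is 7.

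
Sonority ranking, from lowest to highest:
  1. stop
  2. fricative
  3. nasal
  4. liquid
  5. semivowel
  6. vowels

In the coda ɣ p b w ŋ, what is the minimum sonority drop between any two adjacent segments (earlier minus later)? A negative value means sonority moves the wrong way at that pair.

-4

/ɣ/: fricative = 2.
/p/: stop = 1.
/b/: stop = 1.
/w/: semivowel = 5.
/ŋ/: nasal = 3.
/ɣ/→/p/: change +1.
/p/→/b/: change +0.
/b/→/w/: change -4.
/w/→/ŋ/: change +2.
Minimum = -4.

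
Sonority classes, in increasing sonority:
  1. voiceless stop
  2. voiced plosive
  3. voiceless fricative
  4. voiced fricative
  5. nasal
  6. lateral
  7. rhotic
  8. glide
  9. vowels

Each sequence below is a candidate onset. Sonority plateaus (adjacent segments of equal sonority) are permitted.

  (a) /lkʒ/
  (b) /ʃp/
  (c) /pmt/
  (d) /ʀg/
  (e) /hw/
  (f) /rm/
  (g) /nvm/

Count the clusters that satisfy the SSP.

1

(a) 6-1-4 → violates
(b) 3-1 → violates
(c) 1-5-1 → violates
(d) 7-2 → violates
(e) 3-8 → obeys
(f) 7-5 → violates
(g) 5-4-5 → violates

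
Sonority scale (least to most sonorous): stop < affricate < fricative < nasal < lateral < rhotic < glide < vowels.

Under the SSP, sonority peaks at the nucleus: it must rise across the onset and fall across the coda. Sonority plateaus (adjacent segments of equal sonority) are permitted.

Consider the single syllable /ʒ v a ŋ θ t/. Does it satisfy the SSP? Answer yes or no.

yes

Onset: /ʒ/ is a fricative (sonority 3), /v/ is a fricative (sonority 3); then the nucleus /a/ (sonority 8).
Onset profile 3-3-8 — rises to the nucleus.
Coda: /ŋ/ is a nasal (sonority 4), /θ/ is a fricative (sonority 3), /t/ is a stop (sonority 1).
Coda profile 8-4-3-1 — falls from the nucleus.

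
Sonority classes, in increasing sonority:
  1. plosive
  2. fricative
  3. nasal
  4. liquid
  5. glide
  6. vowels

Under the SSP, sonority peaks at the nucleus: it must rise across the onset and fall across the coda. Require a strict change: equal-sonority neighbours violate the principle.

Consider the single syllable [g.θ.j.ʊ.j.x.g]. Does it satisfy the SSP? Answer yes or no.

yes

Onset: /g/ is a plosive (sonority 1), /θ/ is a fricative (sonority 2), /j/ is a glide (sonority 5); then the nucleus /ʊ/ (sonority 6).
Onset profile 1-2-5-6 — rises to the nucleus.
Coda: /j/ is a glide (sonority 5), /x/ is a fricative (sonority 2), /g/ is a plosive (sonority 1).
Coda profile 6-5-2-1 — falls from the nucleus.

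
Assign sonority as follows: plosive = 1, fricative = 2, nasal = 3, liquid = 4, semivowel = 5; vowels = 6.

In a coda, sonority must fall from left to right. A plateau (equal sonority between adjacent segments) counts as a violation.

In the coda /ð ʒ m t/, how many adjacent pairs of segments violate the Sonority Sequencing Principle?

2

/ð/ — fricative, sonority 2.
/ʒ/ — fricative, sonority 2.
/m/ — nasal, sonority 3.
/t/ — plosive, sonority 1.
/ð/→/ʒ/: 2→2 (plateau) — violation.
/ʒ/→/m/: 2→3 (does not fall) — violation.
/m/→/t/: 3→1 (falls) — ok.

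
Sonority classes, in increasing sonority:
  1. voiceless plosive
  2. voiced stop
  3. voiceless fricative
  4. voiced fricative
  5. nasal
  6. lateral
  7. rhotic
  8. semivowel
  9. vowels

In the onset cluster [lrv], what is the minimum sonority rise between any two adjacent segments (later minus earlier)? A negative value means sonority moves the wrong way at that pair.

/l/ is a lateral (sonority 6).
/r/ is a rhotic (sonority 7).
/v/ is a voiced fricative (sonority 4).
/l/→/r/: change +1.
/r/→/v/: change -3.
Minimum = -3.

-3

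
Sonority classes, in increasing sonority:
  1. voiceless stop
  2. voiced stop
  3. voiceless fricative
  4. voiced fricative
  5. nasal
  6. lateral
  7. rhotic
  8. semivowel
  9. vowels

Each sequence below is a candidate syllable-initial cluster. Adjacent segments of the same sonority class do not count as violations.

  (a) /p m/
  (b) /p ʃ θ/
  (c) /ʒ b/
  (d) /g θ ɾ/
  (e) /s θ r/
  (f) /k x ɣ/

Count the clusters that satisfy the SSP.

5

(a) /p m/: profile 1-5 — obeys.
(b) /p ʃ θ/: profile 1-3-3 — obeys.
(c) /ʒ b/: profile 4-2 — violates.
(d) /g θ ɾ/: profile 2-3-7 — obeys.
(e) /s θ r/: profile 3-3-7 — obeys.
(f) /k x ɣ/: profile 1-3-4 — obeys.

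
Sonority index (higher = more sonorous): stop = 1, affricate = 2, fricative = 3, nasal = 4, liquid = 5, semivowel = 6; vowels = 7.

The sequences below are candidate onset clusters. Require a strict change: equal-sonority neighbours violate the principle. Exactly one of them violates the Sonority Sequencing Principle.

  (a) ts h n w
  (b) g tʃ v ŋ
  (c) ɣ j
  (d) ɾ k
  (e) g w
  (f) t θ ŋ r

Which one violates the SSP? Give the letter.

d

(a) sonority 2-3-4-6: well-formed.
(b) sonority 1-2-3-4: well-formed.
(c) sonority 3-6: well-formed.
(d) sonority 5-1: ill-formed.
(e) sonority 1-6: well-formed.
(f) sonority 1-3-4-5: well-formed.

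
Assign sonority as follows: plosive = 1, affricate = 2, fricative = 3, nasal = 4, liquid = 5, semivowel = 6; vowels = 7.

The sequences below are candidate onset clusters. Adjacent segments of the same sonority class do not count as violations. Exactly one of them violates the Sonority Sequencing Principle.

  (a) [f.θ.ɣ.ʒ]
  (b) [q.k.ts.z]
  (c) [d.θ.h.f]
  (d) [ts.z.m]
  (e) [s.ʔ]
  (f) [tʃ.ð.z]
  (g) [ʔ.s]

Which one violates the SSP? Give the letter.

(a) 3-3-3-3 → obeys
(b) 1-1-2-3 → obeys
(c) 1-3-3-3 → obeys
(d) 2-3-4 → obeys
(e) 3-1 → violates
(f) 2-3-3 → obeys
(g) 1-3 → obeys

e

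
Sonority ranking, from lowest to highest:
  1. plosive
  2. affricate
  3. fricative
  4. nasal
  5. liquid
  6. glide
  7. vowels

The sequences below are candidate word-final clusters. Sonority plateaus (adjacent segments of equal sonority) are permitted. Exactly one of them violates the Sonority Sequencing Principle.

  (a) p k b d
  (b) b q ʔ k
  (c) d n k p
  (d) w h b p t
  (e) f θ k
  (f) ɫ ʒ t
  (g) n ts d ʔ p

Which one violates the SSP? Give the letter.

c

(a) p k b d: profile 1-1-1-1 — obeys.
(b) b q ʔ k: profile 1-1-1-1 — obeys.
(c) d n k p: profile 1-4-1-1 — violates.
(d) w h b p t: profile 6-3-1-1-1 — obeys.
(e) f θ k: profile 3-3-1 — obeys.
(f) ɫ ʒ t: profile 5-3-1 — obeys.
(g) n ts d ʔ p: profile 4-2-1-1-1 — obeys.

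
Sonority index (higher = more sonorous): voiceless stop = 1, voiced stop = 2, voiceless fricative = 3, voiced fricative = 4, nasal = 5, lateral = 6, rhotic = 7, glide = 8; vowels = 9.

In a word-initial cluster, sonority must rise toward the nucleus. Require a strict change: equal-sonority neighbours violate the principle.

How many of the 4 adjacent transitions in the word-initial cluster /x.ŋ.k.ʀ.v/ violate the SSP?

2

/x/ — voiceless fricative, sonority 3.
/ŋ/ — nasal, sonority 5.
/k/ — voiceless stop, sonority 1.
/ʀ/ — rhotic, sonority 7.
/v/ — voiced fricative, sonority 4.
/x/→/ŋ/: 3→5 (rises) — ok.
/ŋ/→/k/: 5→1 (does not rise) — violation.
/k/→/ʀ/: 1→7 (rises) — ok.
/ʀ/→/v/: 7→4 (does not rise) — violation.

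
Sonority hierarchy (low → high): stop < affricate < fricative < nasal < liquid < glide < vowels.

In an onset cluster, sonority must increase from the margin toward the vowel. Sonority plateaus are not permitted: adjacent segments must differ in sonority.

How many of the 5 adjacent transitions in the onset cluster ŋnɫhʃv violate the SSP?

/ŋ/ is a nasal (sonority 4).
/n/ is a nasal (sonority 4).
/ɫ/ is a liquid (sonority 5).
/h/ is a fricative (sonority 3).
/ʃ/ is a fricative (sonority 3).
/v/ is a fricative (sonority 3).
/ŋ/→/n/: 4→4 (plateau) — violation.
/n/→/ɫ/: 4→5 (rises) — ok.
/ɫ/→/h/: 5→3 (does not rise) — violation.
/h/→/ʃ/: 3→3 (plateau) — violation.
/ʃ/→/v/: 3→3 (plateau) — violation.

4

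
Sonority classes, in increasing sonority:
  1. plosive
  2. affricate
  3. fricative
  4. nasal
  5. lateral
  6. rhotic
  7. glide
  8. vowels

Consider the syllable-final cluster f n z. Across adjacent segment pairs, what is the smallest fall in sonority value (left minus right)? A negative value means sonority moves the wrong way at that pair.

/f/ — fricative, sonority 3.
/n/ — nasal, sonority 4.
/z/ — fricative, sonority 3.
/f/→/n/: change -1.
/n/→/z/: change +1.
Minimum = -1.

-1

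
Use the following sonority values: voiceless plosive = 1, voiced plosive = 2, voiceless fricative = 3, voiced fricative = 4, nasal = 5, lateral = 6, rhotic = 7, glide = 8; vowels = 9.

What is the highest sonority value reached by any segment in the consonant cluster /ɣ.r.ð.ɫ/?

7

/ɣ/ — voiced fricative, sonority 4.
/r/ — rhotic, sonority 7.
/ð/ — voiced fricative, sonority 4.
/ɫ/ — lateral, sonority 6.
The maximum is 7.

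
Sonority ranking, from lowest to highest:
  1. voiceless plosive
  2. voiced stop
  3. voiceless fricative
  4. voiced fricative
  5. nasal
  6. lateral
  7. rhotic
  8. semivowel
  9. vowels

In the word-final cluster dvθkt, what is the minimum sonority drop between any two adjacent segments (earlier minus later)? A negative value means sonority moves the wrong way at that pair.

-2

/d/ is a voiced stop (sonority 2).
/v/ is a voiced fricative (sonority 4).
/θ/ is a voiceless fricative (sonority 3).
/k/ is a voiceless plosive (sonority 1).
/t/ is a voiceless plosive (sonority 1).
/d/→/v/: change -2.
/v/→/θ/: change +1.
/θ/→/k/: change +2.
/k/→/t/: change +0.
Minimum = -2.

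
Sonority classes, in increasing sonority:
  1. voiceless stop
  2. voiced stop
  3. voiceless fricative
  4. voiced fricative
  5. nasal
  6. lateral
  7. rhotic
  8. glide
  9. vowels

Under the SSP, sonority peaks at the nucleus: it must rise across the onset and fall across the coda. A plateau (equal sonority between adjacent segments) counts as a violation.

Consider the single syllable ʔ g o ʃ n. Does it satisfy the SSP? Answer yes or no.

no

Onset: /ʔ/ is a voiceless stop (sonority 1), /g/ is a voiced stop (sonority 2); then the nucleus /o/ (sonority 9).
Onset profile 1-2-9 — rises to the nucleus.
Coda: /ʃ/ is a voiceless fricative (sonority 3), /n/ is a nasal (sonority 5).
Coda profile 9-3-5 — does not strictly fall throughout.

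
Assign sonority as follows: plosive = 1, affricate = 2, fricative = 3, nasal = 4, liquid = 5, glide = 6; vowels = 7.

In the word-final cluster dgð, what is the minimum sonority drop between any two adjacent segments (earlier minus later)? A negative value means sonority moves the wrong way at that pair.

/d/: plosive = 1.
/g/: plosive = 1.
/ð/: fricative = 3.
/d/→/g/: change +0.
/g/→/ð/: change -2.
Minimum = -2.

-2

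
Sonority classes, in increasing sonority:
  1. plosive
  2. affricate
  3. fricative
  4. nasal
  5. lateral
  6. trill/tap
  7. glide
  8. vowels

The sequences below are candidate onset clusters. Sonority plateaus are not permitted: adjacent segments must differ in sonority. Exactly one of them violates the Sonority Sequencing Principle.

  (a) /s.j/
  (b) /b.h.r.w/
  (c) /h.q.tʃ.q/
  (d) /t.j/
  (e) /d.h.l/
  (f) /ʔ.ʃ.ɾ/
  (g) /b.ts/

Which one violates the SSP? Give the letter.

(a) 3-7 → obeys
(b) 1-3-6-7 → obeys
(c) 3-1-2-1 → violates
(d) 1-7 → obeys
(e) 1-3-5 → obeys
(f) 1-3-6 → obeys
(g) 1-2 → obeys

c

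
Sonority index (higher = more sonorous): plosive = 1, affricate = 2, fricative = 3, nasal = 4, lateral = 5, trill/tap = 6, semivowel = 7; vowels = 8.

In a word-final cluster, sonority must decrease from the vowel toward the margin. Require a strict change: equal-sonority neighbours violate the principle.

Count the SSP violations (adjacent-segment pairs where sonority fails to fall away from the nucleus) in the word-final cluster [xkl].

/x/ — fricative, sonority 3.
/k/ — plosive, sonority 1.
/l/ — lateral, sonority 5.
/x/→/k/: 3→1 (falls) — ok.
/k/→/l/: 1→5 (does not fall) — violation.

1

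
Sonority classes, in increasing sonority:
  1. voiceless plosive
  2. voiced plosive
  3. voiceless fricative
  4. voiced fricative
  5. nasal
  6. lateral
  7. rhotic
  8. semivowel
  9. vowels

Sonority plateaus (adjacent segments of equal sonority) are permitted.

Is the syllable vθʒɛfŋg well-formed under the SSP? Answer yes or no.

Onset: /v/ is a voiced fricative (sonority 4), /θ/ is a voiceless fricative (sonority 3), /ʒ/ is a voiced fricative (sonority 4); then the nucleus /ɛ/ (sonority 9).
Onset profile 4-3-4-9 — does not rise throughout.
Coda: /f/ is a voiceless fricative (sonority 3), /ŋ/ is a nasal (sonority 5), /g/ is a voiced plosive (sonority 2).
Coda profile 9-3-5-2 — does not fall throughout.

no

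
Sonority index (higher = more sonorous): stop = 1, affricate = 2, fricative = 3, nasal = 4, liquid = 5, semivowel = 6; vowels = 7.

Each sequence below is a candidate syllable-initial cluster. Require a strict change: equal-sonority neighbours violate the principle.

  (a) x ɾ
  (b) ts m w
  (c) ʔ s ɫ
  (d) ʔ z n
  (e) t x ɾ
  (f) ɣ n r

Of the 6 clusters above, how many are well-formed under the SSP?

(a) x ɾ: profile 3-5 — obeys.
(b) ts m w: profile 2-4-6 — obeys.
(c) ʔ s ɫ: profile 1-3-5 — obeys.
(d) ʔ z n: profile 1-3-4 — obeys.
(e) t x ɾ: profile 1-3-5 — obeys.
(f) ɣ n r: profile 3-4-5 — obeys.

6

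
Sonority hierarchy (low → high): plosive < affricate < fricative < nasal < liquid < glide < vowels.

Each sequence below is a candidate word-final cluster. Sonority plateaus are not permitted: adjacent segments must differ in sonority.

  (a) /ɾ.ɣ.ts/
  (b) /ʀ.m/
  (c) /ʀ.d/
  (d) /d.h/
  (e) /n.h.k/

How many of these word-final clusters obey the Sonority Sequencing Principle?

(a) /ɾ.ɣ.ts/: profile 5-3-2 — obeys.
(b) /ʀ.m/: profile 5-4 — obeys.
(c) /ʀ.d/: profile 5-1 — obeys.
(d) /d.h/: profile 1-3 — violates.
(e) /n.h.k/: profile 4-3-1 — obeys.

4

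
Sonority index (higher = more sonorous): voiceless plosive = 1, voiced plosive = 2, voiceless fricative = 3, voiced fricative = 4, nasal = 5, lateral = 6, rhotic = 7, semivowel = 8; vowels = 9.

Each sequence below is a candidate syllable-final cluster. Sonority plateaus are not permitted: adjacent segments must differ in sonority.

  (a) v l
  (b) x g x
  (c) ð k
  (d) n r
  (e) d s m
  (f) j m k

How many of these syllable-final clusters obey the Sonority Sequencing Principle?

2

(a) sonority 4-6: ill-formed.
(b) sonority 3-2-3: ill-formed.
(c) sonority 4-1: well-formed.
(d) sonority 5-7: ill-formed.
(e) sonority 2-3-5: ill-formed.
(f) sonority 8-5-1: well-formed.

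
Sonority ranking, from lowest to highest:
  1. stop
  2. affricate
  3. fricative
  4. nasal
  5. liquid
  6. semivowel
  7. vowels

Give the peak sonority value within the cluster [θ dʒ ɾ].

/θ/ — fricative, sonority 3.
/dʒ/ — affricate, sonority 2.
/ɾ/ — liquid, sonority 5.
The maximum is 5.

5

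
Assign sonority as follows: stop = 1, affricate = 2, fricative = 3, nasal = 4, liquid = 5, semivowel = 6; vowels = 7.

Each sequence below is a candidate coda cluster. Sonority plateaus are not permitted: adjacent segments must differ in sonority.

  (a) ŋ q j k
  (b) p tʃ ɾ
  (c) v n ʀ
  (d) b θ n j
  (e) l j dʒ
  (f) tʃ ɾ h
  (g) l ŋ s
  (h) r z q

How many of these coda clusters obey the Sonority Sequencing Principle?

2

(a) ŋ q j k: profile 4-1-6-1 — violates.
(b) p tʃ ɾ: profile 1-2-5 — violates.
(c) v n ʀ: profile 3-4-5 — violates.
(d) b θ n j: profile 1-3-4-6 — violates.
(e) l j dʒ: profile 5-6-2 — violates.
(f) tʃ ɾ h: profile 2-5-3 — violates.
(g) l ŋ s: profile 5-4-3 — obeys.
(h) r z q: profile 5-3-1 — obeys.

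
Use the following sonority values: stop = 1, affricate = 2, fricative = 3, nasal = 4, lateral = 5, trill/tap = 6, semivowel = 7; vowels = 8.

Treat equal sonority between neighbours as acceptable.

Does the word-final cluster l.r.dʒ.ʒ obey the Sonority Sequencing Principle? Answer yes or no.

/l/ is a lateral (sonority 5).
/r/ is a trill/tap (sonority 6).
/dʒ/ is an affricate (sonority 2).
/ʒ/ is a fricative (sonority 3).
The profile is 5-6-2-3. Between /l/ (5) and /r/ (6) sonority does not fall, so the cluster violates the SSP.

no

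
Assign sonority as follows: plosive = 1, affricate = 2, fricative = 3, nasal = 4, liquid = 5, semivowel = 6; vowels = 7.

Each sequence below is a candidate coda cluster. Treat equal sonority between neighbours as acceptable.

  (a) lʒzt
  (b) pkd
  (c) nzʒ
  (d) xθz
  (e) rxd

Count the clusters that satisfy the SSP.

5

(a) sonority 5-3-3-1: well-formed.
(b) sonority 1-1-1: well-formed.
(c) sonority 4-3-3: well-formed.
(d) sonority 3-3-3: well-formed.
(e) sonority 5-3-1: well-formed.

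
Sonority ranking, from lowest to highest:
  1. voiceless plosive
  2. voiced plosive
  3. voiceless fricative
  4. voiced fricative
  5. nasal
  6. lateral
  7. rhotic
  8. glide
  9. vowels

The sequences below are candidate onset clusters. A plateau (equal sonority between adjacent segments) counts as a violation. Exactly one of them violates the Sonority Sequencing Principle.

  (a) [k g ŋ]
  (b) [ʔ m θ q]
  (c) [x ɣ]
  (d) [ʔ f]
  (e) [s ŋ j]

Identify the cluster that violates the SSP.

(a) [k g ŋ]: profile 1-2-5 — obeys.
(b) [ʔ m θ q]: profile 1-5-3-1 — violates.
(c) [x ɣ]: profile 3-4 — obeys.
(d) [ʔ f]: profile 1-3 — obeys.
(e) [s ŋ j]: profile 3-5-8 — obeys.

b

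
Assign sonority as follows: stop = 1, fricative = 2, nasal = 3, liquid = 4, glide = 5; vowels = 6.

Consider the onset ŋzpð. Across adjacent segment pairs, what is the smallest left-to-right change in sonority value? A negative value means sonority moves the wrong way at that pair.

/ŋ/ — nasal, sonority 3.
/z/ — fricative, sonority 2.
/p/ — stop, sonority 1.
/ð/ — fricative, sonority 2.
/ŋ/→/z/: change -1.
/z/→/p/: change -1.
/p/→/ð/: change +1.
Minimum = -1.

-1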